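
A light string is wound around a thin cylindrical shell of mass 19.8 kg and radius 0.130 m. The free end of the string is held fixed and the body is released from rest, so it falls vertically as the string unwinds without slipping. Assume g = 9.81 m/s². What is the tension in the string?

T ≈ 97.1 N

Translation: Mg − T = Ma. Rotation about the center: TR = Iα with I = MR².
With a = αR: T = (I/R²)a = M a, so Mg = (1 + 1.000)Ma.
a = g/(1 + 1.000) = 9.81/2.000 = 4.905 m/s².
T = 1.000·M·a = (1.000)(19.8)(4.905) = 97.12 N.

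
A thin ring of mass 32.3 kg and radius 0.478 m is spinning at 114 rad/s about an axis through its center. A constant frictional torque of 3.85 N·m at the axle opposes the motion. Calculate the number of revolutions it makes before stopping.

≈ 1980 revolutions

I = MR² = (32.3)(0.478)² = 7.380 kg·m².
The net torque has magnitude 3.85 N·m, opposing ω.
|α| = τ/I = 3.850/7.380 = 0.5217 rad/s² (deceleration).
ω² = ω₀² − 2|α|θ with ω = 0 ⇒ θ = ω₀²/(2|α|) = 12460 rad = 1982 rev.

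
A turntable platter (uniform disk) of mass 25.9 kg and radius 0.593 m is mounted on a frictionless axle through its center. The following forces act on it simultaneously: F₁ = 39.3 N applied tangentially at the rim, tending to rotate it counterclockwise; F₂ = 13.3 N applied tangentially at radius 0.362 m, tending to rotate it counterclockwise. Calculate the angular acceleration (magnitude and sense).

α ≈ 6.17 rad/s², counterclockwise

I = ½MR² = (1/2)(25.9)(0.593)² = 4.554 kg·m².
Taking counterclockwise as positive: τ₁ = +(39.3)(0.593) = +23.30 N·m; τ₂ = +(13.3)(0.362) = +4.815 N·m.
Net torque τ = 28.12 N·m.
α = τ/I = 28.12/4.554 = 6.175 rad/s².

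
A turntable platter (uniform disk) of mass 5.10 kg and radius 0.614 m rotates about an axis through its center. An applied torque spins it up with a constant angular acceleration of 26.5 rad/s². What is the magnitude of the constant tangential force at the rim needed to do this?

I = ½MR² = (1/2)(5.10)(0.614)² = 0.9613 kg·m².
The required torque is τ = Iα = (0.9613)(26.50) = 25.48 N·m.
A tangential force at the rim gives τ = FR, so F = τ/R = 25.48/0.614 = 41.49 N.

F ≈ 41.5 N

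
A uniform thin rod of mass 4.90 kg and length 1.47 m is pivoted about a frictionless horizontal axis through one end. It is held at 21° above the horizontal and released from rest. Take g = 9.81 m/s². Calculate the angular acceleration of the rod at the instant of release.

About the pivot, I = (1/3)ML² = (1/3)(4.90)(1.47)² = 3.529 kg·m².
The weight acts at the center, a distance L/2 = 0.7350 m from the pivot; τ = Mg(L/2) cos 21° = 32.98 N·m.
α = τ/I = 32.98/3.529 = 9.345 rad/s².

α ≈ 9.35 rad/s²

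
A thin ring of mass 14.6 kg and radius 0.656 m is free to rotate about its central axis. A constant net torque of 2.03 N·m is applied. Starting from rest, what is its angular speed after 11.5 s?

ω ≈ 3.72 rad/s

I = MR² = (14.6)(0.656)² = 6.283 kg·m².
α = τ/I = 2.03/6.283 = 0.3231 rad/s².
ω = ω₀ + αt = 0 + (0.3231)(11.5) = 3.716 rad/s.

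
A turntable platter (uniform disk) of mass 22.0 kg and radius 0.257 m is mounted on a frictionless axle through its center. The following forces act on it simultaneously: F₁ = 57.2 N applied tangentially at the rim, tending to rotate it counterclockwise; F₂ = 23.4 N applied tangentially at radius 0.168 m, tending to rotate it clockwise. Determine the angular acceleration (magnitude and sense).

α ≈ 14.8 rad/s², counterclockwise

I = ½MR² = (1/2)(22.0)(0.257)² = 0.7265 kg·m².
Taking counterclockwise as positive: τ₁ = +(57.2)(0.257) = +14.70 N·m; τ₂ = −(23.4)(0.168) = −3.931 N·m.
Net torque τ = 10.77 N·m.
α = τ/I = 10.77/0.7265 = 14.82 rad/s².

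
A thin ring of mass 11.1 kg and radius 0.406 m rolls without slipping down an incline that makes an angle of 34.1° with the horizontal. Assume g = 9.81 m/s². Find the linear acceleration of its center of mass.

Translation along the incline: Mg sinθ − f = Ma.
Rotation about the center: fR = Iα with I = MR². No-slip gives a = αR, so f = (I/R²)a = M a.
Substituting: Mg sinθ = (1 + 1.000)Ma, so a = g sinθ/(1 + 1.000) = (9.81) sin 34.1° / 2.000 = 2.750 m/s².

a ≈ 2.75 m/s²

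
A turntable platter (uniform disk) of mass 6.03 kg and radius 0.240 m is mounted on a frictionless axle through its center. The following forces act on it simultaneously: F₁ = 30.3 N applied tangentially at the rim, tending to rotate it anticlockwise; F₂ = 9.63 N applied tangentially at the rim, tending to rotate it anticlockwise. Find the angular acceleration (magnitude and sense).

α ≈ 55.2 rad/s², anticlockwise

I = ½MR² = (1/2)(6.03)(0.240)² = 0.1737 kg·m².
Taking anticlockwise as positive: τ₁ = +(30.3)(0.240) = +7.272 N·m; τ₂ = +(9.63)(0.240) = +2.311 N·m.
Net torque τ = 9.583 N·m.
α = τ/I = 9.583/0.1737 = 55.18 rad/s².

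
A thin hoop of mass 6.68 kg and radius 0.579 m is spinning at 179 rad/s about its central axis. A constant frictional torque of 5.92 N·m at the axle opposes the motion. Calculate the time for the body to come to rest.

t ≈ 67.7 s

I = MR² = (6.68)(0.579)² = 2.239 kg·m².
The net torque has magnitude 5.92 N·m, opposing ω.
|α| = τ/I = 5.920/2.239 = 2.644 rad/s² (deceleration).
0 = ω₀ − |α|t ⇒ t = ω₀/|α| = 179/2.644 = 67.71 s.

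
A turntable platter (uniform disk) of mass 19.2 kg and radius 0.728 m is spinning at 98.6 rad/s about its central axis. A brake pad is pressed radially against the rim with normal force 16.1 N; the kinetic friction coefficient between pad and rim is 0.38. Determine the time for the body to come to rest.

t ≈ 113 s

I = ½MR² = (1/2)(19.2)(0.728)² = 5.088 kg·m².
Friction force f = μN = (0.38)(16.1) = 6.118 N at the rim; torque magnitude τ = fR = 4.454 N·m, opposing ω.
|α| = τ/I = 4.454/5.088 = 0.8754 rad/s² (deceleration).
0 = ω₀ − |α|t ⇒ t = ω₀/|α| = 98.6/0.8754 = 112.6 s.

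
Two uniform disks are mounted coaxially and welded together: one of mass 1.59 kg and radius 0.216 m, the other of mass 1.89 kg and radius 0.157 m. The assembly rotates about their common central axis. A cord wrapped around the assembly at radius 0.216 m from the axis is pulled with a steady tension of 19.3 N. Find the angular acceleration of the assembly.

α ≈ 69.0 rad/s²

I = ½M₁R₁² + ½M₂R₂² = ½(1.59)(0.216)² + ½(1.89)(0.157)² = 0.06038 kg·m².
τ = F r = (19.3)(0.216) = 4.169 N·m.
α = τ/I = 4.169/0.06038 = 69.04 rad/s².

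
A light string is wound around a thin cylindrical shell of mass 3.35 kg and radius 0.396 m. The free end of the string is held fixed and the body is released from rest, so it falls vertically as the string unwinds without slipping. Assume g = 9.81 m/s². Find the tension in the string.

T ≈ 16.4 N

Translation: Mg − T = Ma. Rotation about the center: TR = Iα with I = MR².
With a = αR: T = (I/R²)a = M a, so Mg = (1 + 1.000)Ma.
a = g/(1 + 1.000) = 9.81/2.000 = 4.905 m/s².
T = 1.000·M·a = (1.000)(3.35)(4.905) = 16.43 N.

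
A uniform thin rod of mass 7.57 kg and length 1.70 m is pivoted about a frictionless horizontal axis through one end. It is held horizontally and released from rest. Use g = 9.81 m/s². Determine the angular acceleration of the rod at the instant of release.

α ≈ 8.66 rad/s²

About the pivot, I = (1/3)ML² = (1/3)(7.57)(1.70)² = 7.292 kg·m².
The weight acts at the center, a distance L/2 = 0.8500 m from the pivot; τ = Mg(L/2) = 63.12 N·m.
α = τ/I = 63.12/7.292 = 8.656 rad/s².
(Equivalently α = (3g/(2L)) = 8.656 rad/s².)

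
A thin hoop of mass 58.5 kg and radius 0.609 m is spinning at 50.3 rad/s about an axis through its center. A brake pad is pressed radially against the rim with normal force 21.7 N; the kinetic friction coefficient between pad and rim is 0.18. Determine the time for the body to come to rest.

t ≈ 459 s

I = MR² = (58.5)(0.609)² = 21.70 kg·m².
Friction force f = μN = (0.18)(21.7) = 3.906 N at the rim; torque magnitude τ = fR = 2.379 N·m, opposing ω.
|α| = τ/I = 2.379/21.70 = 0.1096 rad/s² (deceleration).
0 = ω₀ − |α|t ⇒ t = ω₀/|α| = 50.3/0.1096 = 458.8 s.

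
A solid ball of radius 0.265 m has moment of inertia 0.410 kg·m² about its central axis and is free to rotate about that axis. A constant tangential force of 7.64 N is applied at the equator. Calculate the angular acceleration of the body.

α ≈ 4.94 rad/s²

τ = F R = (7.64)(0.265) = 2.025 N·m.
Newton's second law for rotation, τ = Iα, gives α = τ/I = 2.025/0.4100 = 4.938 rad/s².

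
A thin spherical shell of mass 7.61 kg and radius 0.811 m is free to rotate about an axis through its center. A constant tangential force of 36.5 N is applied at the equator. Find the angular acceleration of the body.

α ≈ 8.87 rad/s²

I = (2/3)MR² = (2/3)(7.61)(0.811)² = 3.337 kg·m².
τ = F R = (36.5)(0.811) = 29.60 N·m.
Newton's second law for rotation, τ = Iα, gives α = τ/I = 29.60/3.337 = 8.871 rad/s².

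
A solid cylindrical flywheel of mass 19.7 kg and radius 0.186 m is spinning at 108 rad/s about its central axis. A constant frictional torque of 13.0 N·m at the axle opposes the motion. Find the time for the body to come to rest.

I = ½MR² = (1/2)(19.7)(0.186)² = 0.3408 kg·m².
The net torque has magnitude 13.0 N·m, opposing ω.
|α| = τ/I = 13.00/0.3408 = 38.15 rad/s² (deceleration).
0 = ω₀ − |α|t ⇒ t = ω₀/|α| = 108/38.15 = 2.831 s.

t ≈ 2.83 s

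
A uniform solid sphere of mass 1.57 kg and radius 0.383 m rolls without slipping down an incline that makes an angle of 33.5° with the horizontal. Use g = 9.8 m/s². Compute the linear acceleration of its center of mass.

Translation along the incline: Mg sinθ − f = Ma.
Rotation about the center: fR = Iα with I = (2/5)MR². No-slip gives a = αR, so f = (I/R²)a = (2/5)M a.
Substituting: Mg sinθ = (1 + 0.4000)Ma, so a = g sinθ/(1 + 0.4000) = (9.8) sin 33.5° / 1.400 = 3.864 m/s².

a ≈ 3.86 m/s²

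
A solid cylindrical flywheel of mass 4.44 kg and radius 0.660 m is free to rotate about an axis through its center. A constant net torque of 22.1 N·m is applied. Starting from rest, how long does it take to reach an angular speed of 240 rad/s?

t ≈ 10.5 s

I = ½MR² = (1/2)(4.44)(0.660)² = 0.9670 kg·m².
α = τ/I = 22.1/0.9670 = 22.85 rad/s².
ω = αt ⇒ t = ω/α = 240/22.85 = 10.50 s.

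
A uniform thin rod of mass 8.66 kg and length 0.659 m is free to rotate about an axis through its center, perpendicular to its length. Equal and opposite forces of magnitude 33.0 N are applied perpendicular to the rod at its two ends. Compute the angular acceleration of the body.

α ≈ 69.4 rad/s²

I = (1/12)ML² = (1/12)(8.66)(0.659)² = 0.3134 kg·m².
The couple gives τ = F·(L/2) + F·(L/2) = F L = (33.0)(0.659) = 21.75 N·m.
Newton's second law for rotation, τ = Iα, gives α = τ/I = 21.75/0.3134 = 69.39 rad/s².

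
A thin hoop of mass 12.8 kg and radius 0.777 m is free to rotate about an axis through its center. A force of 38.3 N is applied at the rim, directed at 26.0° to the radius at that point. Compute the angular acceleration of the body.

I = MR² = (12.8)(0.777)² = 7.728 kg·m².
Only the tangential component produces torque: τ = F R sinθ = (38.3)(0.777) sin 26.0° = 13.05 N·m.
From τ = Iα: α = 13.05/7.728 = 1.688 rad/s².

α ≈ 1.69 rad/s²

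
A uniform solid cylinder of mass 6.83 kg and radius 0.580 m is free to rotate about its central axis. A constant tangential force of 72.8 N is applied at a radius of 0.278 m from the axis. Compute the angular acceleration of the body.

α ≈ 17.6 rad/s²

I = ½MR² = (1/2)(6.83)(0.580)² = 1.149 kg·m².
τ = F·r = (72.8)(0.278) = 20.24 N·m.
Newton's second law for rotation, τ = Iα, gives α = τ/I = 20.24/1.149 = 17.62 rad/s².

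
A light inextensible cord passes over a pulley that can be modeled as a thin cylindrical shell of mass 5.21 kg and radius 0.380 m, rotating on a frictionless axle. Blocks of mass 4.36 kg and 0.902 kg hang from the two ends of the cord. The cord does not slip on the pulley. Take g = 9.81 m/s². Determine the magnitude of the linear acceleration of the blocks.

I = MR² = (5.21)(0.380)² = 0.7523 kg·m².
Heavier block: m₁g − T₁ = m₁a. Lighter block: T₂ − m₂g = m₂a.
Pulley: (T₁ − T₂)R = Iα = I(a/R), so T₁ − T₂ = (I/R²)a = 1·M_p a = 5.210·a.
Adding the three: (m₁ − m₂)g = (m₁ + m₂ + 5.210)a, so a = (4.36 − 0.902)(9.81)/(4.36 + 0.902 + 5.210) = 3.239 m/s².

a ≈ 3.24 m/s²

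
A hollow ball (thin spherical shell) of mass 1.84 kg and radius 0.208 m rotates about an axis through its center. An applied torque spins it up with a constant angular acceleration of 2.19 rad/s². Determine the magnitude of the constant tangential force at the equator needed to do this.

F ≈ 0.559 N

I = (2/3)MR² = (2/3)(1.84)(0.208)² = 0.05307 kg·m².
The required torque is τ = Iα = (0.05307)(2.190) = 0.1162 N·m.
A tangential force at the equator gives τ = FR, so F = τ/R = 0.1162/0.208 = 0.5588 N.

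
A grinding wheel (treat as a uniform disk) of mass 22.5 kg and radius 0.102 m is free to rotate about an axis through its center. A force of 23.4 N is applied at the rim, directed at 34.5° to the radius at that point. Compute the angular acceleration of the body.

α ≈ 11.6 rad/s²

I = ½MR² = (1/2)(22.5)(0.102)² = 0.1170 kg·m².
Only the tangential component produces torque: τ = F R sinθ = (23.4)(0.102) sin 34.5° = 1.352 N·m.
Newton's second law for rotation, τ = Iα, gives α = τ/I = 1.352/0.1170 = 11.55 rad/s².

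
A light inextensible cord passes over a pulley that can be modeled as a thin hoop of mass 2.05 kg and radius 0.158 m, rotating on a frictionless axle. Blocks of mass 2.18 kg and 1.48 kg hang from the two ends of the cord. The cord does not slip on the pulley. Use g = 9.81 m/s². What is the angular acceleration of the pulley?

I = MR² = (2.05)(0.158)² = 0.05118 kg·m².
Heavier block: m₁g − T₁ = m₁a. Lighter block: T₂ − m₂g = m₂a.
Pulley: (T₁ − T₂)R = Iα = I(a/R), so T₁ − T₂ = (I/R²)a = 1·M_p a = 2.050·a.
Adding the three: (m₁ − m₂)g = (m₁ + m₂ + 2.050)a, so a = (2.18 − 1.48)(9.81)/(2.18 + 1.48 + 2.050) = 1.203 m/s².
α = a/R = 1.203/0.158 = 7.612 rad/s².

α ≈ 7.61 rad/s²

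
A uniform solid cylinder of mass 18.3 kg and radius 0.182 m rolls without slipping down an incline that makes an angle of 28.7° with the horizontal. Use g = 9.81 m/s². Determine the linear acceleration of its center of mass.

a ≈ 3.14 m/s²

Translation along the incline: Mg sinθ − f = Ma.
Rotation about the center: fR = Iα with I = ½MR². No-slip gives a = αR, so f = (I/R²)a = (1/2)M a.
Substituting: Mg sinθ = (1 + 0.5000)Ma, so a = g sinθ/(1 + 0.5000) = (9.81) sin 28.7° / 1.500 = 3.141 m/s².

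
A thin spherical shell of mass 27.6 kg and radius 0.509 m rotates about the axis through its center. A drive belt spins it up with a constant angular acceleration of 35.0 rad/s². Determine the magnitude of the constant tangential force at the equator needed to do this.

F ≈ 328 N

I = (2/3)MR² = (2/3)(27.6)(0.509)² = 4.767 kg·m².
The required torque is τ = Iα = (4.767)(35.00) = 166.8 N·m.
A tangential force at the equator gives τ = FR, so F = τ/R = 166.8/0.509 = 327.8 N.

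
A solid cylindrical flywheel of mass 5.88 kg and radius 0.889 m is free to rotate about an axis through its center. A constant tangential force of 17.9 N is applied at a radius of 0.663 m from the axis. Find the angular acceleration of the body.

I = ½MR² = (1/2)(5.88)(0.889)² = 2.324 kg·m².
τ = F·r = (17.9)(0.663) = 11.87 N·m.
Newton's second law for rotation, τ = Iα, gives α = τ/I = 11.87/2.324 = 5.108 rad/s².

α ≈ 5.11 rad/s²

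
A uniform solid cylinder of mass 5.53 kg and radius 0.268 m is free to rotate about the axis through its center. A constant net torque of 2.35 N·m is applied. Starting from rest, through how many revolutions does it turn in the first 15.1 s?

I = ½MR² = (1/2)(5.53)(0.268)² = 0.1986 kg·m².
α = τ/I = 2.35/0.1986 = 11.83 rad/s².
θ = ½αt² = ½(11.83)(15.1)² = 1349 rad.
Revolutions = θ/(2π) = 214.7.

≈ 215 revolutions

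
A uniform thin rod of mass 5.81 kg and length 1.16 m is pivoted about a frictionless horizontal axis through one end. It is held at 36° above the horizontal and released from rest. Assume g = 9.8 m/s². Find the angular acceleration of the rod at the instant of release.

About the pivot, I = (1/3)ML² = (1/3)(5.81)(1.16)² = 2.606 kg·m².
The weight acts at the center, a distance L/2 = 0.5800 m from the pivot; τ = Mg(L/2) cos 36° = 26.72 N·m.
α = τ/I = 26.72/2.606 = 10.25 rad/s².
(Equivalently α = (3g/(2L)) cos 36° = 10.25 rad/s².)

α ≈ 10.3 rad/s²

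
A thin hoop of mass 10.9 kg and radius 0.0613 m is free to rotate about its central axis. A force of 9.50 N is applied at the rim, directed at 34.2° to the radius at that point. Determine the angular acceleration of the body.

α ≈ 7.99 rad/s²

I = MR² = (10.9)(0.0613)² = 0.04096 kg·m².
Only the tangential component produces torque: τ = F R sinθ = (9.50)(0.0613) sin 34.2° = 0.3273 N·m.
From τ = Iα: α = 0.3273/0.04096 = 7.992 rad/s².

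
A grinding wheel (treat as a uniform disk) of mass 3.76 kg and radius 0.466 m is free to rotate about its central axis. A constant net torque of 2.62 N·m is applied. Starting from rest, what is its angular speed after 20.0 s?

ω ≈ 128 rad/s

I = ½MR² = (1/2)(3.76)(0.466)² = 0.4083 kg·m².
α = τ/I = 2.62/0.4083 = 6.418 rad/s².
ω = ω₀ + αt = 0 + (6.418)(20.0) = 128.4 rad/s.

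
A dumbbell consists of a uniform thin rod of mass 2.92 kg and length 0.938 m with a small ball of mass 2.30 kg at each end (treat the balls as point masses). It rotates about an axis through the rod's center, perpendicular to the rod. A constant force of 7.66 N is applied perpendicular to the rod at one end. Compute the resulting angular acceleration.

I_rod = (1/12)ML² = (1/12)(2.92)(0.938)² = 0.2141 kg·m².
I_balls = 2·m·(L/2)² = 2(2.30)(0.4690)² = 1.012 kg·m².
Total I = 1.226 kg·m².
τ = F·(L/2) = (7.66)(0.469) = 3.593 N·m.
α = τ/I = 3.593/1.226 = 2.930 rad/s².

α ≈ 2.93 rad/s²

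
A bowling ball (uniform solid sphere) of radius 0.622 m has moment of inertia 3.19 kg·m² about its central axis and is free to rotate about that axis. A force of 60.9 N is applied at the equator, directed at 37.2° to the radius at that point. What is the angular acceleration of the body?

α ≈ 7.18 rad/s²

Only the tangential component produces torque: τ = F R sinθ = (60.9)(0.622) sin 37.2° = 22.90 N·m.
From τ = Iα: α = 22.90/3.190 = 7.179 rad/s².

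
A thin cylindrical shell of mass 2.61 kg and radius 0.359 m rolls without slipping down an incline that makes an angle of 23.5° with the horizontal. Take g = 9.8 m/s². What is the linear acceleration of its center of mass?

a ≈ 1.95 m/s²

Translation along the incline: Mg sinθ − f = Ma.
Rotation about the center: fR = Iα with I = MR². No-slip gives a = αR, so f = (I/R²)a = M a.
Substituting: Mg sinθ = (1 + 1.000)Ma, so a = g sinθ/(1 + 1.000) = (9.8) sin 23.5° / 2.000 = 1.954 m/s².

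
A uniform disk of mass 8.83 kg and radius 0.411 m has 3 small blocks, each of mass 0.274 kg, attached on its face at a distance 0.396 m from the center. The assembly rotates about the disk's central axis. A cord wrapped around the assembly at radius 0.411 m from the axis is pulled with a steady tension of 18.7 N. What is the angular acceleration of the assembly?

I_disk = ½MR² = ½(8.83)(0.411)² = 0.7458 kg·m².
I_blocks = 3·m·r² = 3(0.274)(0.396)² = 0.1289 kg·m².
Total I = 0.8747 kg·m².
τ = F r = (18.7)(0.411) = 7.686 N·m.
α = τ/I = 7.686/0.8747 = 8.787 rad/s².

α ≈ 8.79 rad/s²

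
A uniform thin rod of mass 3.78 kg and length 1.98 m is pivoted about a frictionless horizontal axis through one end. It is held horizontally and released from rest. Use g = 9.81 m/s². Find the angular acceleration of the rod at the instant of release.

α ≈ 7.43 rad/s²

About the pivot, I = (1/3)ML² = (1/3)(3.78)(1.98)² = 4.940 kg·m².
The weight acts at the center, a distance L/2 = 0.9900 m from the pivot; τ = Mg(L/2) = 36.71 N·m.
α = τ/I = 36.71/4.940 = 7.432 rad/s².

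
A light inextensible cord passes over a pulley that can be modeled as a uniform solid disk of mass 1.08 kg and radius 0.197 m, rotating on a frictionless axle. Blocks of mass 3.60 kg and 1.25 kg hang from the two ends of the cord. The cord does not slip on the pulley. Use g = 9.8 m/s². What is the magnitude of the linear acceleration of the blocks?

I = ½MR² = (1/2)(1.08)(0.197)² = 0.02096 kg·m².
Heavier block: m₁g − T₁ = m₁a. Lighter block: T₂ − m₂g = m₂a.
Pulley: (T₁ − T₂)R = Iα = I(a/R), so T₁ − T₂ = (I/R²)a = (1/2)M_p a = 0.5400·a.
Adding the three: (m₁ − m₂)g = (m₁ + m₂ + 0.5400)a, so a = (3.60 − 1.25)(9.8)/(3.60 + 1.25 + 0.5400) = 4.273 m/s².

a ≈ 4.27 m/s²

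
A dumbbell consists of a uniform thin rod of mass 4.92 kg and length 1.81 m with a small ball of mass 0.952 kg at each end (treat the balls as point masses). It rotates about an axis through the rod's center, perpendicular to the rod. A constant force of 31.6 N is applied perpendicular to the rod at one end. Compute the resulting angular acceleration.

I_rod = (1/12)ML² = (1/12)(4.92)(1.81)² = 1.343 kg·m².
I_balls = 2·m·(L/2)² = 2(0.952)(0.9050)² = 1.559 kg·m².
Total I = 2.903 kg·m².
τ = F·(L/2) = (31.6)(0.905) = 28.60 N·m.
α = τ/I = 28.60/2.903 = 9.852 rad/s².

α ≈ 9.85 rad/s²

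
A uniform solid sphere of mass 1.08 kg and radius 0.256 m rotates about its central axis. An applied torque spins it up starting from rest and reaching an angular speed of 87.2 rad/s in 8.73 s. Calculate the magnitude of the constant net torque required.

I = (2/5)MR² = (2/5)(1.08)(0.256)² = 0.02831 kg·m².
α = Δω/Δt = (87.2 − 0)/8.73 = 9.989 rad/s².
τ = Iα = (0.02831)(9.989) = 0.2828 N·m.

τ ≈ 0.283 N·m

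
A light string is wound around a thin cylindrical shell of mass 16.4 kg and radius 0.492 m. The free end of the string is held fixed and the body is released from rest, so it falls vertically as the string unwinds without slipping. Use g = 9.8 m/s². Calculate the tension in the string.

Translation: Mg − T = Ma. Rotation about the center: TR = Iα with I = MR².
With a = αR: T = (I/R²)a = M a, so Mg = (1 + 1.000)Ma.
a = g/(1 + 1.000) = 9.8/2.000 = 4.900 m/s².
T = 1.000·M·a = (1.000)(16.4)(4.900) = 80.36 N.

T ≈ 80.4 N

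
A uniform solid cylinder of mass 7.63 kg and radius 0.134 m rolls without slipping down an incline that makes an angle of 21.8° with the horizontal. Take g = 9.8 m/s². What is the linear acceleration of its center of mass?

Translation along the incline: Mg sinθ − f = Ma.
Rotation about the center: fR = Iα with I = ½MR². No-slip gives a = αR, so f = (I/R²)a = (1/2)M a.
Substituting: Mg sinθ = (1 + 0.5000)Ma, so a = g sinθ/(1 + 0.5000) = (9.8) sin 21.8° / 1.500 = 2.426 m/s².

a ≈ 2.43 m/s²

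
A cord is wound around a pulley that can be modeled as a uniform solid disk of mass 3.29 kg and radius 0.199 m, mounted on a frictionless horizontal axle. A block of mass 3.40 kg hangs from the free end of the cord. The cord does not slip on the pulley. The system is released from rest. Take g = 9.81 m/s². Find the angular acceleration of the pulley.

I = ½MR² = (1/2)(3.29)(0.199)² = 0.06514 kg·m².
Block: mg − T = ma. Pulley: TR = Iα. No-slip: a = αR, so T = (I/R²)a = 1.645·a.
Then mg = (m + 1.645)a, so a = (3.40)(9.81)/(3.40 + 1.645) = 6.611 m/s².
α = a/R = 6.611/0.199 = 33.22 rad/s².

α ≈ 33.2 rad/s²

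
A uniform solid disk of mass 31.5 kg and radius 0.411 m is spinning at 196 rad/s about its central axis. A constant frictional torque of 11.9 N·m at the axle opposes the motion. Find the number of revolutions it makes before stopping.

≈ 683 revolutions

I = ½MR² = (1/2)(31.5)(0.411)² = 2.661 kg·m².
The net torque has magnitude 11.9 N·m, opposing ω.
|α| = τ/I = 11.90/2.661 = 4.473 rad/s² (deceleration).
ω² = ω₀² − 2|α|θ with ω = 0 ⇒ θ = ω₀²/(2|α|) = 4294 rad = 683.5 rev.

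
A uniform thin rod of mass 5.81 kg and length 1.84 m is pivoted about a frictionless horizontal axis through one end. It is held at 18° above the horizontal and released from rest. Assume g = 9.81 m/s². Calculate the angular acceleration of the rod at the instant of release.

α ≈ 7.61 rad/s²

About the pivot, I = (1/3)ML² = (1/3)(5.81)(1.84)² = 6.557 kg·m².
The weight acts at the center, a distance L/2 = 0.9200 m from the pivot; τ = Mg(L/2) cos 18° = 49.87 N·m.
α = τ/I = 49.87/6.557 = 7.606 rad/s².
(Equivalently α = (3g/(2L)) cos 18° = 7.606 rad/s².)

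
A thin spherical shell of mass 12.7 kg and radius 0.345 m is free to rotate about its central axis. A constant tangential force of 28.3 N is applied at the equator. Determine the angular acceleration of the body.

α ≈ 9.69 rad/s²

I = (2/3)MR² = (2/3)(12.7)(0.345)² = 1.008 kg·m².
τ = F R = (28.3)(0.345) = 9.763 N·m.
From τ = Iα: α = 9.763/1.008 = 9.688 rad/s².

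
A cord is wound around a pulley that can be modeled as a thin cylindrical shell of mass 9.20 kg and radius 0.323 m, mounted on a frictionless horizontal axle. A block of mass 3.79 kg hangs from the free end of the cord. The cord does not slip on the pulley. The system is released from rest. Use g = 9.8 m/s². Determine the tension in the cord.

I = MR² = (9.20)(0.323)² = 0.9598 kg·m².
Block: mg − T = ma. Pulley: TR = Iα. No-slip: a = αR, so T = (I/R²)a = 9.200·a.
Then mg = (m + 9.200)a, so a = (3.79)(9.8)/(3.79 + 9.200) = 2.859 m/s².
T = 9.200·a = 26.31 N.

T ≈ 26.3 N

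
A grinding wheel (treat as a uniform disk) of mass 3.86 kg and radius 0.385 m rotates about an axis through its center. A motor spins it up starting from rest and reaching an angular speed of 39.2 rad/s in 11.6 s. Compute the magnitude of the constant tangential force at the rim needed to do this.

I = ½MR² = (1/2)(3.86)(0.385)² = 0.2861 kg·m².
α = Δω/Δt = (39.2 − 0)/11.6 = 3.379 rad/s².
The required torque is τ = Iα = (0.2861)(3.379) = 0.9667 N·m.
A tangential force at the rim gives τ = FR, so F = τ/R = 0.9667/0.385 = 2.511 N.

F ≈ 2.51 N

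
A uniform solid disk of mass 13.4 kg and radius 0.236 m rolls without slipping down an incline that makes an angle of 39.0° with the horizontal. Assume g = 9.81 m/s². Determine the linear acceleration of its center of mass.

a ≈ 4.12 m/s²

Translation along the incline: Mg sinθ − f = Ma.
Rotation about the center: fR = Iα with I = ½MR². No-slip gives a = αR, so f = (I/R²)a = (1/2)M a.
Substituting: Mg sinθ = (1 + 0.5000)Ma, so a = g sinθ/(1 + 0.5000) = (9.81) sin 39.0° / 1.500 = 4.116 m/s².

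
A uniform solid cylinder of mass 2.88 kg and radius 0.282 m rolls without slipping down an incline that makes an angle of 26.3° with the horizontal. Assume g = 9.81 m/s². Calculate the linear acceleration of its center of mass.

Translation along the incline: Mg sinθ − f = Ma.
Rotation about the center: fR = Iα with I = ½MR². No-slip gives a = αR, so f = (I/R²)a = (1/2)M a.
Substituting: Mg sinθ = (1 + 0.5000)Ma, so a = g sinθ/(1 + 0.5000) = (9.81) sin 26.3° / 1.500 = 2.898 m/s².

a ≈ 2.90 m/s²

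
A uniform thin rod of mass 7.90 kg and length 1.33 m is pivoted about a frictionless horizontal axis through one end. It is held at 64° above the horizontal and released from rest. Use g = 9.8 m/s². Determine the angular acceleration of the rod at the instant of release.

α ≈ 4.85 rad/s²

About the pivot, I = (1/3)ML² = (1/3)(7.90)(1.33)² = 4.658 kg·m².
The weight acts at the center, a distance L/2 = 0.6650 m from the pivot; τ = Mg(L/2) cos 64° = 22.57 N·m.
α = τ/I = 22.57/4.658 = 4.845 rad/s².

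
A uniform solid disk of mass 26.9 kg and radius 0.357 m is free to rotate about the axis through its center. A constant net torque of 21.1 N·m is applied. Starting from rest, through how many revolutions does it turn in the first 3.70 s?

≈ 13.4 revolutions

I = ½MR² = (1/2)(26.9)(0.357)² = 1.714 kg·m².
α = τ/I = 21.1/1.714 = 12.31 rad/s².
θ = ½αt² = ½(12.31)(3.70)² = 84.26 rad.
Revolutions = θ/(2π) = 13.41.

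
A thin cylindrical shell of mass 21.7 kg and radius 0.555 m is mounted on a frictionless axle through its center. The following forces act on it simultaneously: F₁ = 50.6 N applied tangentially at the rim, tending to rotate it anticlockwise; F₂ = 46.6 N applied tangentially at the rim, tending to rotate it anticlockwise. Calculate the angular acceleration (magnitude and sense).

I = MR² = (21.7)(0.555)² = 6.684 kg·m².
Taking anticlockwise as positive: τ₁ = +(50.6)(0.555) = +28.08 N·m; τ₂ = +(46.6)(0.555) = +25.86 N·m.
Net torque τ = 53.95 N·m.
α = τ/I = 53.95/6.684 = 8.071 rad/s².

α ≈ 8.07 rad/s², anticlockwise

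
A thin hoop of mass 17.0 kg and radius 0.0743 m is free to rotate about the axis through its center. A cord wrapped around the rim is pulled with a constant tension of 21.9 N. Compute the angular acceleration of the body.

α ≈ 17.3 rad/s²

I = MR² = (17.0)(0.0743)² = 0.09385 kg·m².
τ = F R = (21.9)(0.0743) = 1.627 N·m.
From τ = Iα: α = 1.627/0.09385 = 17.34 rad/s².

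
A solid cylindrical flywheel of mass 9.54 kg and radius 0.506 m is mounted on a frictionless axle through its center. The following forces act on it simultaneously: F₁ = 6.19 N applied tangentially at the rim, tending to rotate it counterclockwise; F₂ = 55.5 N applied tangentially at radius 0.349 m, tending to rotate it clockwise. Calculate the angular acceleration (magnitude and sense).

α ≈ 13.3 rad/s², clockwise

I = ½MR² = (1/2)(9.54)(0.506)² = 1.221 kg·m².
Taking counterclockwise as positive: τ₁ = +(6.19)(0.506) = +3.132 N·m; τ₂ = −(55.5)(0.349) = −19.37 N·m.
Net torque τ = -16.24 N·m.
α = τ/I = -16.24/1.221 = -13.30 rad/s².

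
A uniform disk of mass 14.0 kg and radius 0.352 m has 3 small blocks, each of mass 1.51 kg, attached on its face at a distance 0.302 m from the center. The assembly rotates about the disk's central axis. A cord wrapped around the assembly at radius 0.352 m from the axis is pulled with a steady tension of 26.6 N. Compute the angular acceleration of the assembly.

I_disk = ½MR² = ½(14.0)(0.352)² = 0.8673 kg·m².
I_blocks = 3·m·r² = 3(1.51)(0.302)² = 0.4132 kg·m².
Total I = 1.280 kg·m².
τ = F r = (26.6)(0.352) = 9.363 N·m.
α = τ/I = 9.363/1.280 = 7.312 rad/s².

α ≈ 7.31 rad/s²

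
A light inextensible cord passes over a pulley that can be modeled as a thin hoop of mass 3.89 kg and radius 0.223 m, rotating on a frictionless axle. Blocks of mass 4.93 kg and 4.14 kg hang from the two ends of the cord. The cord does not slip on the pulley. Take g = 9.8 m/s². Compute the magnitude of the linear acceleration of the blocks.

I = MR² = (3.89)(0.223)² = 0.1934 kg·m².
Heavier block: m₁g − T₁ = m₁a. Lighter block: T₂ − m₂g = m₂a.
Pulley: (T₁ − T₂)R = Iα = I(a/R), so T₁ − T₂ = (I/R²)a = 1·M_p a = 3.890·a.
Adding the three: (m₁ − m₂)g = (m₁ + m₂ + 3.890)a, so a = (4.93 − 4.14)(9.8)/(4.93 + 4.14 + 3.890) = 0.5974 m/s².

a ≈ 0.597 m/s²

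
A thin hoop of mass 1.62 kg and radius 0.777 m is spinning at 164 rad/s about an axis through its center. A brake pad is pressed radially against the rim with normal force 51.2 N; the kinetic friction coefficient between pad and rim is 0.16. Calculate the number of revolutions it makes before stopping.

I = MR² = (1.62)(0.777)² = 0.9780 kg·m².
Friction force f = μN = (0.16)(51.2) = 8.192 N at the rim; torque magnitude τ = fR = 6.365 N·m, opposing ω.
|α| = τ/I = 6.365/0.9780 = 6.508 rad/s² (deceleration).
ω² = ω₀² − 2|α|θ with ω = 0 ⇒ θ = ω₀²/(2|α|) = 2066 rad = 328.9 rev.

≈ 329 revolutions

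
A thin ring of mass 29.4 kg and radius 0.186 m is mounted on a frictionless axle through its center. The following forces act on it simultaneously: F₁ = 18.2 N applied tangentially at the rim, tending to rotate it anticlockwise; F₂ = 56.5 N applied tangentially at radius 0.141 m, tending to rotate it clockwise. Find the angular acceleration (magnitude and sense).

α ≈ 4.50 rad/s², clockwise

I = MR² = (29.4)(0.186)² = 1.017 kg·m².
Taking anticlockwise as positive: τ₁ = +(18.2)(0.186) = +3.385 N·m; τ₂ = −(56.5)(0.141) = −7.966 N·m.
Net torque τ = -4.581 N·m.
α = τ/I = -4.581/1.017 = -4.504 rad/s².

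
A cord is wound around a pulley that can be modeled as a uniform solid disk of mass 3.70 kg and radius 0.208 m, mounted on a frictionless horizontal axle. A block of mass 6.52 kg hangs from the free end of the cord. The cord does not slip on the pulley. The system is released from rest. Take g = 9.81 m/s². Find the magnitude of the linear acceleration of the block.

a ≈ 7.64 m/s²

I = ½MR² = (1/2)(3.70)(0.208)² = 0.08004 kg·m².
Block: mg − T = ma. Pulley: TR = Iα. No-slip: a = αR, so T = (I/R²)a = 1.850·a.
Then mg = (m + 1.850)a, so a = (6.52)(9.81)/(6.52 + 1.850) = 7.642 m/s².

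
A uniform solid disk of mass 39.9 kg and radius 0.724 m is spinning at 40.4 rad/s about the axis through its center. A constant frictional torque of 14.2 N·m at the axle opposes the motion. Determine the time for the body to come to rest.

t ≈ 29.8 s

I = ½MR² = (1/2)(39.9)(0.724)² = 10.46 kg·m².
The net torque has magnitude 14.2 N·m, opposing ω.
|α| = τ/I = 14.20/10.46 = 1.358 rad/s² (deceleration).
0 = ω₀ − |α|t ⇒ t = ω₀/|α| = 40.4/1.358 = 29.75 s.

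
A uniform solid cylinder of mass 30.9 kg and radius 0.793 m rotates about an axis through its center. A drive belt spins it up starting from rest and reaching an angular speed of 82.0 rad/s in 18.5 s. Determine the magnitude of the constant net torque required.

I = ½MR² = (1/2)(30.9)(0.793)² = 9.716 kg·m².
α = Δω/Δt = (82.0 − 0)/18.5 = 4.432 rad/s².
τ = Iα = (9.716)(4.432) = 43.06 N·m.

τ ≈ 43.1 N·m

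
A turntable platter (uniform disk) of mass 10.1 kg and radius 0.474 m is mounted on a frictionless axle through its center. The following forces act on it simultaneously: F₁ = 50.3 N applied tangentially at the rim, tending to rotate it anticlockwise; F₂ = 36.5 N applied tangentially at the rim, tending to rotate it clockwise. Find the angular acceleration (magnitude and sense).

α ≈ 5.77 rad/s², anticlockwise

I = ½MR² = (1/2)(10.1)(0.474)² = 1.135 kg·m².
Taking anticlockwise as positive: τ₁ = +(50.3)(0.474) = +23.84 N·m; τ₂ = −(36.5)(0.474) = −17.30 N·m.
Net torque τ = 6.541 N·m.
α = τ/I = 6.541/1.135 = 5.765 rad/s².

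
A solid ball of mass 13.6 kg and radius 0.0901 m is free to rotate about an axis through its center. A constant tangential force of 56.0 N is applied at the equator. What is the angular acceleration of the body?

α ≈ 114 rad/s²

I = (2/5)MR² = (2/5)(13.6)(0.0901)² = 0.04416 kg·m².
τ = F R = (56.0)(0.0901) = 5.046 N·m.
Newton's second law for rotation, τ = Iα, gives α = τ/I = 5.046/0.04416 = 114.3 rad/s².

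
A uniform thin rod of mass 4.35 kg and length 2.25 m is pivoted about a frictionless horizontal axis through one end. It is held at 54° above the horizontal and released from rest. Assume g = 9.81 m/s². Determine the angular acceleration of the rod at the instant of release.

About the pivot, I = (1/3)ML² = (1/3)(4.35)(2.25)² = 7.341 kg·m².
The weight acts at the center, a distance L/2 = 1.125 m from the pivot; τ = Mg(L/2) cos 54° = 28.22 N·m.
α = τ/I = 28.22/7.341 = 3.844 rad/s².
(Equivalently α = (3g/(2L)) cos 54° = 3.844 rad/s².)

α ≈ 3.84 rad/s²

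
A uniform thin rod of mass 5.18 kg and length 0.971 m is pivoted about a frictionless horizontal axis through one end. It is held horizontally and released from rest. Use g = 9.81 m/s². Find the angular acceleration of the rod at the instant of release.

α ≈ 15.2 rad/s²

About the pivot, I = (1/3)ML² = (1/3)(5.18)(0.971)² = 1.628 kg·m².
The weight acts at the center, a distance L/2 = 0.4855 m from the pivot; τ = Mg(L/2) = 24.67 N·m.
α = τ/I = 24.67/1.628 = 15.15 rad/s².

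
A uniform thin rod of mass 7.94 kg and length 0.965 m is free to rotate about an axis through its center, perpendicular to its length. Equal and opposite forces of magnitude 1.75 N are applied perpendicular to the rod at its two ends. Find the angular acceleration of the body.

α ≈ 2.74 rad/s²

I = (1/12)ML² = (1/12)(7.94)(0.965)² = 0.6162 kg·m².
The couple gives τ = F·(L/2) + F·(L/2) = F L = (1.75)(0.965) = 1.689 N·m.
From τ = Iα: α = 1.689/0.6162 = 2.741 rad/s².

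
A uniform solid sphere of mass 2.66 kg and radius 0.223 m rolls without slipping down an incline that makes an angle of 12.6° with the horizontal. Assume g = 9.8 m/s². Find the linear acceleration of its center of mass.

Translation along the incline: Mg sinθ − f = Ma.
Rotation about the center: fR = Iα with I = (2/5)MR². No-slip gives a = αR, so f = (I/R²)a = (2/5)M a.
Substituting: Mg sinθ = (1 + 0.4000)Ma, so a = g sinθ/(1 + 0.4000) = (9.8) sin 12.6° / 1.400 = 1.527 m/s².

a ≈ 1.53 m/s²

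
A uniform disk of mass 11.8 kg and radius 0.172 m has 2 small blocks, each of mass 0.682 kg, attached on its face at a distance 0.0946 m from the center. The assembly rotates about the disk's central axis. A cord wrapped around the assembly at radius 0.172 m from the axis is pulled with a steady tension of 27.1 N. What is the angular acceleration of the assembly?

α ≈ 25.0 rad/s²

I_disk = ½MR² = ½(11.8)(0.172)² = 0.1745 kg·m².
I_blocks = 2·m·r² = 2(0.682)(0.0946)² = 0.01221 kg·m².
Total I = 0.1868 kg·m².
τ = F r = (27.1)(0.172) = 4.661 N·m.
α = τ/I = 4.661/0.1868 = 24.96 rad/s².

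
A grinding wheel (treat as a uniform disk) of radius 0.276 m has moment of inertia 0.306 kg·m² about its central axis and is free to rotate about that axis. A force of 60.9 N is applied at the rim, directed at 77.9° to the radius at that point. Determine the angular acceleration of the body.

α ≈ 53.7 rad/s²

Only the tangential component produces torque: τ = F R sinθ = (60.9)(0.276) sin 77.9° = 16.43 N·m.
From τ = Iα: α = 16.43/0.3060 = 53.71 rad/s².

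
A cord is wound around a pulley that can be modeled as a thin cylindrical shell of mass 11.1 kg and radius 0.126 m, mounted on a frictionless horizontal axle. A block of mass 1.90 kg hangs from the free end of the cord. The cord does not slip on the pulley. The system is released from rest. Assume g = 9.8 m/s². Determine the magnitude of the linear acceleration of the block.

I = MR² = (11.1)(0.126)² = 0.1762 kg·m².
Block: mg − T = ma. Pulley: TR = Iα. No-slip: a = αR, so T = (I/R²)a = 11.10·a.
Then mg = (m + 11.10)a, so a = (1.90)(9.8)/(1.90 + 11.10) = 1.432 m/s².

a ≈ 1.43 m/s²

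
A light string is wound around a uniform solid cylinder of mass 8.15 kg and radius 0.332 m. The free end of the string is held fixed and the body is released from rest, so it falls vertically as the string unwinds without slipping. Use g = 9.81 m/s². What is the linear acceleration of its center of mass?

a ≈ 6.54 m/s²

Translation: Mg − T = Ma. Rotation about the center: TR = Iα with I = ½MR².
With a = αR: T = (I/R²)a = (1/2)M a, so Mg = (1 + 0.5000)Ma.
a = g/(1 + 0.5000) = 9.81/1.500 = 6.540 m/s².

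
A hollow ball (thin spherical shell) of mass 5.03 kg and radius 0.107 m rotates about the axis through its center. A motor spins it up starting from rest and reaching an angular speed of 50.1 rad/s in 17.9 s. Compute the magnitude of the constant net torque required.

τ ≈ 0.107 N·m

I = (2/3)MR² = (2/3)(5.03)(0.107)² = 0.03839 kg·m².
α = Δω/Δt = (50.1 − 0)/17.9 = 2.799 rad/s².
τ = Iα = (0.03839)(2.799) = 0.1075 N·m.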